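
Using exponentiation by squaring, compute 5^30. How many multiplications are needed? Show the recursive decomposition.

Computing 5^30 by squaring (build up from 5^1; each line after the first costs one multiplication):

5^1 = 5
5^2 = (5^1)^2 = 5^2 = 25
5^3 = 5 * 5^2 = 5 * 25 = 125
5^6 = (5^3)^2 = 125^2 = 15625
5^7 = 5 * 5^6 = 5 * 15625 = 78125
5^14 = (5^7)^2 = 78125^2 = 6103515625
5^15 = 5 * 5^14 = 5 * 6103515625 = 30517578125
5^30 = (5^15)^2 = 30517578125^2 = 931322574615478515625

Result: 931322574615478515625
Multiplications needed: 7 (7 lines after 5^1)

5^30 = 931322574615478515625. Using exponentiation by squaring, this requires 7 multiplications. The key idea: if the exponent is even, square the half-power; if odd, multiply by the base once.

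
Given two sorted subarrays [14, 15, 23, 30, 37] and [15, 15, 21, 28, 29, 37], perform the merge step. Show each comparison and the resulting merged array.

Merging process:

Compare 14 vs 15: take 14 from left. Merged: [14]
Compare 15 vs 15: take 15 from left. Merged: [14, 15]
Compare 23 vs 15: take 15 from right. Merged: [14, 15, 15]
Compare 23 vs 15: take 15 from right. Merged: [14, 15, 15, 15]
Compare 23 vs 21: take 21 from right. Merged: [14, 15, 15, 15, 21]
Compare 23 vs 28: take 23 from left. Merged: [14, 15, 15, 15, 21, 23]
Compare 30 vs 28: take 28 from right. Merged: [14, 15, 15, 15, 21, 23, 28]
Compare 30 vs 29: take 29 from right. Merged: [14, 15, 15, 15, 21, 23, 28, 29]
Compare 30 vs 37: take 30 from left. Merged: [14, 15, 15, 15, 21, 23, 28, 29, 30]
Compare 37 vs 37: take 37 from left. Merged: [14, 15, 15, 15, 21, 23, 28, 29, 30, 37]
Append remaining from right: [37]. Merged: [14, 15, 15, 15, 21, 23, 28, 29, 30, 37, 37]

Final merged array: [14, 15, 15, 15, 21, 23, 28, 29, 30, 37, 37]
Total comparisons: 10

The merged array is [14, 15, 15, 15, 21, 23, 28, 29, 30, 37, 37], requiring 10 comparisons. The merge step runs in O(n) time where n is the total number of elements.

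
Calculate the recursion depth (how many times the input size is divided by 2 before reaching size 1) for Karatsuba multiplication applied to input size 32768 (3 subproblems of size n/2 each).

For divide and conquer with division factor 2:

Problem sizes at each level:
Level 0: 32768
Level 1: 16384
Level 2: 8192
Level 3: 4096
Level 4: 2048
Level 5: 1024
Level 6: 512
Level 7: 256
Level 8: 128
Level 9: 64
Level 10: 32
Level 11: 16
Level 12: 8
Level 13: 4
Level 14: 2
Level 15: 1

The root is level 0 and the size-1 base case is level 15 (the tree spans levels 0 through 15, i.e. 16 levels counting the root), so the depth is the number of divisions: log_2(32768) = 15

The recursion tree depth is log_2(32768) = 15. At each level, the problem size is divided by 2, so it takes 15 divisions to reduce to a base case of size 1. The algorithm makes 3 recursive calls at each level.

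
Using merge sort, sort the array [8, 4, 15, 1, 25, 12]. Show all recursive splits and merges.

Merge sort trace:

Split: [8, 4, 15, 1, 25, 12] -> [8, 4, 15] and [1, 25, 12]
  Split: [8, 4, 15] -> [8] and [4, 15]
    Split: [4, 15] -> [4] and [15]
    Merge: [4] + [15] -> [4, 15]
  Merge: [8] + [4, 15] -> [4, 8, 15]
  Split: [1, 25, 12] -> [1] and [25, 12]
    Split: [25, 12] -> [25] and [12]
    Merge: [25] + [12] -> [12, 25]
  Merge: [1] + [12, 25] -> [1, 12, 25]
Merge: [4, 8, 15] + [1, 12, 25] -> [1, 4, 8, 12, 15, 25]

Final sorted array: [1, 4, 8, 12, 15, 25]

The merge sort proceeds by recursively splitting the array and merging sorted halves.
After all merges, the sorted array is [1, 4, 8, 12, 15, 25].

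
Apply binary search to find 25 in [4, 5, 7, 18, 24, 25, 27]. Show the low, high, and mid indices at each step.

Binary search for 25 in [4, 5, 7, 18, 24, 25, 27]:

lo=0, hi=6, mid=3, arr[mid]=18 -> 18 < 25, search right half
lo=4, hi=6, mid=5, arr[mid]=25 -> Found target at index 5!

Binary search finds 25 at index 5 after 2 comparisons. The search repeatedly halves the search space by comparing with the middle element.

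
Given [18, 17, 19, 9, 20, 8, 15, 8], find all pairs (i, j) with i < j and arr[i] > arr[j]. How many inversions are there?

Finding inversions in [18, 17, 19, 9, 20, 8, 15, 8]:

(0, 1): arr[0]=18 > arr[1]=17
(0, 3): arr[0]=18 > arr[3]=9
(0, 5): arr[0]=18 > arr[5]=8
(0, 6): arr[0]=18 > arr[6]=15
(0, 7): arr[0]=18 > arr[7]=8
(1, 3): arr[1]=17 > arr[3]=9
(1, 5): arr[1]=17 > arr[5]=8
(1, 6): arr[1]=17 > arr[6]=15
(1, 7): arr[1]=17 > arr[7]=8
(2, 3): arr[2]=19 > arr[3]=9
(2, 5): arr[2]=19 > arr[5]=8
(2, 6): arr[2]=19 > arr[6]=15
(2, 7): arr[2]=19 > arr[7]=8
(3, 5): arr[3]=9 > arr[5]=8
(3, 7): arr[3]=9 > arr[7]=8
(4, 5): arr[4]=20 > arr[5]=8
(4, 6): arr[4]=20 > arr[6]=15
(4, 7): arr[4]=20 > arr[7]=8
(6, 7): arr[6]=15 > arr[7]=8

Total inversions: 19

The array has 19 inversion(s): (0,1), (0,3), (0,5), (0,6), (0,7), (1,3), (1,5), (1,6), (1,7), (2,3), (2,5), (2,6), (2,7), (3,5), (3,7), (4,5), (4,6), (4,7), (6,7). Each pair (i,j) satisfies i < j and arr[i] > arr[j].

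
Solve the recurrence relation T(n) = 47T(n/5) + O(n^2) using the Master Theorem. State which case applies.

Master Theorem for T(n) = 47T(n/5) + O(n^2):

a = 47, b = 5, c = 2
log_b(a) = log_5(47) = 2.3922

Case 1: c = 2 < log_5(47) = 2.3922
T(n) = O(n^(log_5 47))

For T(n) = 47T(n/5) + O(n^2): log_5(47) = 2.3922. This is Case 1 of the Master Theorem (c < log_b(a), work dominated by leaves), giving O(n^(log_5 47)).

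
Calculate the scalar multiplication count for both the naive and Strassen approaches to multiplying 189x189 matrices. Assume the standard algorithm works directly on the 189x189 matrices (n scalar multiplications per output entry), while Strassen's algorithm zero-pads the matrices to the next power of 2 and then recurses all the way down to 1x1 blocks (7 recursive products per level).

Matrix multiplication for 189x189 matrices:

Strassen's algorithm requires power-of-2 dimensions. Pad 189x189 to 256x256 (next power of 2).

Standard algorithm: 189^3 = 6751269 multiplications
Strassen's algorithm: 7^(log2(256)) = 7^8 = 5764801 multiplications
Savings: 6751269 - 5764801 = 986468 multiplications

Standard: 6751269 multiplications (189^3). Strassen: 5764801 multiplications (7^8, after padding to 256x256). Strassen reduces 8 recursive multiplications to 7 at each level.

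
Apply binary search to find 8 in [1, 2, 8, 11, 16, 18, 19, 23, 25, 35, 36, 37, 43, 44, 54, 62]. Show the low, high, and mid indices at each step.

Binary search for 8 in [1, 2, 8, 11, 16, 18, 19, 23, 25, 35, 36, 37, 43, 44, 54, 62]:

lo=0, hi=15, mid=7, arr[mid]=23 -> 23 > 8, search left half
lo=0, hi=6, mid=3, arr[mid]=11 -> 11 > 8, search left half
lo=0, hi=2, mid=1, arr[mid]=2 -> 2 < 8, search right half
lo=2, hi=2, mid=2, arr[mid]=8 -> Found target at index 2!

Binary search finds 8 at index 2 after 4 comparisons. The search repeatedly halves the search space by comparing with the middle element.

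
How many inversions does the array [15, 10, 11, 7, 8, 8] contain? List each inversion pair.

Finding inversions in [15, 10, 11, 7, 8, 8]:

(0, 1): arr[0]=15 > arr[1]=10
(0, 2): arr[0]=15 > arr[2]=11
(0, 3): arr[0]=15 > arr[3]=7
(0, 4): arr[0]=15 > arr[4]=8
(0, 5): arr[0]=15 > arr[5]=8
(1, 3): arr[1]=10 > arr[3]=7
(1, 4): arr[1]=10 > arr[4]=8
(1, 5): arr[1]=10 > arr[5]=8
(2, 3): arr[2]=11 > arr[3]=7
(2, 4): arr[2]=11 > arr[4]=8
(2, 5): arr[2]=11 > arr[5]=8

Total inversions: 11

The array has 11 inversion(s): (0,1), (0,2), (0,3), (0,4), (0,5), (1,3), (1,4), (1,5), (2,3), (2,4), (2,5). Each pair (i,j) satisfies i < j and arr[i] > arr[j].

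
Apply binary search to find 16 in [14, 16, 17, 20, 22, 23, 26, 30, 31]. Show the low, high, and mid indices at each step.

Binary search for 16 in [14, 16, 17, 20, 22, 23, 26, 30, 31]:

lo=0, hi=8, mid=4, arr[mid]=22 -> 22 > 16, search left half
lo=0, hi=3, mid=1, arr[mid]=16 -> Found target at index 1!

Binary search finds 16 at index 1 after 2 comparisons. The search repeatedly halves the search space by comparing with the middle element.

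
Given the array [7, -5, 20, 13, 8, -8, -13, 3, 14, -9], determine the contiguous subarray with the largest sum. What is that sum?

Using Kadane's algorithm on [7, -5, 20, 13, 8, -8, -13, 3, 14, -9]:

Scanning through the array:
Position 1 (value -5): max_ending_here = 2, max_so_far = 7
Position 2 (value 20): max_ending_here = 22, max_so_far = 22
Position 3 (value 13): max_ending_here = 35, max_so_far = 35
Position 4 (value 8): max_ending_here = 43, max_so_far = 43
Position 5 (value -8): max_ending_here = 35, max_so_far = 43
Position 6 (value -13): max_ending_here = 22, max_so_far = 43
Position 7 (value 3): max_ending_here = 25, max_so_far = 43
Position 8 (value 14): max_ending_here = 39, max_so_far = 43
Position 9 (value -9): max_ending_here = 30, max_so_far = 43

Maximum subarray: [7, -5, 20, 13, 8]
Maximum sum: 43

The maximum subarray is [7, -5, 20, 13, 8] with sum 43. This subarray runs from index 0 to index 4.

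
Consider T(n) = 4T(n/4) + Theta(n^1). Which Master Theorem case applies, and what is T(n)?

Master Theorem for T(n) = 4T(n/4) + O(n^1):

a = 4, b = 4, c = 1
log_b(a) = log_4(4) = 1.0000

Case 2: c = 1 = log_4(4) = 1.0000
T(n) = O(n^1 log n) = O(n log n)

For T(n) = 4T(n/4) + O(n^1): log_4(4) = 1.0000. This is Case 2 of the Master Theorem (c = log_b(a), equal work at all levels), giving O(n log n).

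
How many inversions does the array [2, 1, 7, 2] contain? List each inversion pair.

Finding inversions in [2, 1, 7, 2]:

(0, 1): arr[0]=2 > arr[1]=1
(2, 3): arr[2]=7 > arr[3]=2

Total inversions: 2

The array has 2 inversion(s): (0,1), (2,3). Each pair (i,j) satisfies i < j and arr[i] > arr[j].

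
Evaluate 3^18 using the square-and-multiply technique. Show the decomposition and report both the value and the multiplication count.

Computing 3^18 by squaring (build up from 3^1; each line after the first costs one multiplication):

3^1 = 3
3^2 = (3^1)^2 = 3^2 = 9
3^4 = (3^2)^2 = 9^2 = 81
3^8 = (3^4)^2 = 81^2 = 6561
3^9 = 3 * 3^8 = 3 * 6561 = 19683
3^18 = (3^9)^2 = 19683^2 = 387420489

Result: 387420489
Multiplications needed: 5 (5 lines after 3^1)

3^18 = 387420489. Using exponentiation by squaring, this requires 5 multiplications. The key idea: if the exponent is even, square the half-power; if odd, multiply by the base once.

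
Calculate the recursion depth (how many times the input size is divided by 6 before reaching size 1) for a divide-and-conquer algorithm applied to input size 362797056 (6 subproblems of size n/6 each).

For divide and conquer with division factor 6:

Problem sizes at each level:
Level 0: 362797056
Level 1: 60466176
Level 2: 10077696
Level 3: 1679616
Level 4: 279936
Level 5: 46656
Level 6: 7776
Level 7: 1296
Level 8: 216
Level 9: 36
Level 10: 6
Level 11: 1

The root is level 0 and the size-1 base case is level 11 (the tree spans levels 0 through 11, i.e. 12 levels counting the root), so the depth is the number of divisions: log_6(362797056) = 11

The recursion tree depth is log_6(362797056) = 11. At each level, the problem size is divided by 6, so it takes 11 divisions to reduce to a base case of size 1. The algorithm makes 6 recursive calls at each level.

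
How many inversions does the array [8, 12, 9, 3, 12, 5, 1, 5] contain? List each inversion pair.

Finding inversions in [8, 12, 9, 3, 12, 5, 1, 5]:

(0, 3): arr[0]=8 > arr[3]=3
(0, 5): arr[0]=8 > arr[5]=5
(0, 6): arr[0]=8 > arr[6]=1
(0, 7): arr[0]=8 > arr[7]=5
(1, 2): arr[1]=12 > arr[2]=9
(1, 3): arr[1]=12 > arr[3]=3
(1, 5): arr[1]=12 > arr[5]=5
(1, 6): arr[1]=12 > arr[6]=1
(1, 7): arr[1]=12 > arr[7]=5
(2, 3): arr[2]=9 > arr[3]=3
(2, 5): arr[2]=9 > arr[5]=5
(2, 6): arr[2]=9 > arr[6]=1
(2, 7): arr[2]=9 > arr[7]=5
(3, 6): arr[3]=3 > arr[6]=1
(4, 5): arr[4]=12 > arr[5]=5
(4, 6): arr[4]=12 > arr[6]=1
(4, 7): arr[4]=12 > arr[7]=5
(5, 6): arr[5]=5 > arr[6]=1

Total inversions: 18

The array has 18 inversion(s): (0,3), (0,5), (0,6), (0,7), (1,2), (1,3), (1,5), (1,6), (1,7), (2,3), (2,5), (2,6), (2,7), (3,6), (4,5), (4,6), (4,7), (5,6). Each pair (i,j) satisfies i < j and arr[i] > arr[j].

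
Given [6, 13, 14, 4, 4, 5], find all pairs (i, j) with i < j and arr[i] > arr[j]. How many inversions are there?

Finding inversions in [6, 13, 14, 4, 4, 5]:

(0, 3): arr[0]=6 > arr[3]=4
(0, 4): arr[0]=6 > arr[4]=4
(0, 5): arr[0]=6 > arr[5]=5
(1, 3): arr[1]=13 > arr[3]=4
(1, 4): arr[1]=13 > arr[4]=4
(1, 5): arr[1]=13 > arr[5]=5
(2, 3): arr[2]=14 > arr[3]=4
(2, 4): arr[2]=14 > arr[4]=4
(2, 5): arr[2]=14 > arr[5]=5

Total inversions: 9

The array has 9 inversion(s): (0,3), (0,4), (0,5), (1,3), (1,4), (1,5), (2,3), (2,4), (2,5). Each pair (i,j) satisfies i < j and arr[i] > arr[j].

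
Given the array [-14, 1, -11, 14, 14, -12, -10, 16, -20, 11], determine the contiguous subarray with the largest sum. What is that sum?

Using Kadane's algorithm on [-14, 1, -11, 14, 14, -12, -10, 16, -20, 11]:

Scanning through the array:
Position 1 (value 1): max_ending_here = 1, max_so_far = 1
Position 2 (value -11): max_ending_here = -10, max_so_far = 1
Position 3 (value 14): max_ending_here = 14, max_so_far = 14
Position 4 (value 14): max_ending_here = 28, max_so_far = 28
Position 5 (value -12): max_ending_here = 16, max_so_far = 28
Position 6 (value -10): max_ending_here = 6, max_so_far = 28
Position 7 (value 16): max_ending_here = 22, max_so_far = 28
Position 8 (value -20): max_ending_here = 2, max_so_far = 28
Position 9 (value 11): max_ending_here = 13, max_so_far = 28

Maximum subarray: [14, 14]
Maximum sum: 28

The maximum subarray is [14, 14] with sum 28. This subarray runs from index 3 to index 4.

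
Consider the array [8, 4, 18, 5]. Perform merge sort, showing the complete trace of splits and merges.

Merge sort trace:

Split: [8, 4, 18, 5] -> [8, 4] and [18, 5]
  Split: [8, 4] -> [8] and [4]
  Merge: [8] + [4] -> [4, 8]
  Split: [18, 5] -> [18] and [5]
  Merge: [18] + [5] -> [5, 18]
Merge: [4, 8] + [5, 18] -> [4, 5, 8, 18]

Final sorted array: [4, 5, 8, 18]

The merge sort proceeds by recursively splitting the array and merging sorted halves.
After all merges, the sorted array is [4, 5, 8, 18].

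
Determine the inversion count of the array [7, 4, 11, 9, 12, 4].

Finding inversions in [7, 4, 11, 9, 12, 4]:

(0, 1): arr[0]=7 > arr[1]=4
(0, 5): arr[0]=7 > arr[5]=4
(2, 3): arr[2]=11 > arr[3]=9
(2, 5): arr[2]=11 > arr[5]=4
(3, 5): arr[3]=9 > arr[5]=4
(4, 5): arr[4]=12 > arr[5]=4

Total inversions: 6

The array has 6 inversion(s): (0,1), (0,5), (2,3), (2,5), (3,5), (4,5). Each pair (i,j) satisfies i < j and arr[i] > arr[j].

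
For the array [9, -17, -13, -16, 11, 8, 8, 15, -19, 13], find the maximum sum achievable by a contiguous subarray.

Using Kadane's algorithm on [9, -17, -13, -16, 11, 8, 8, 15, -19, 13]:

Scanning through the array:
Position 1 (value -17): max_ending_here = -8, max_so_far = 9
Position 2 (value -13): max_ending_here = -13, max_so_far = 9
Position 3 (value -16): max_ending_here = -16, max_so_far = 9
Position 4 (value 11): max_ending_here = 11, max_so_far = 11
Position 5 (value 8): max_ending_here = 19, max_so_far = 19
Position 6 (value 8): max_ending_here = 27, max_so_far = 27
Position 7 (value 15): max_ending_here = 42, max_so_far = 42
Position 8 (value -19): max_ending_here = 23, max_so_far = 42
Position 9 (value 13): max_ending_here = 36, max_so_far = 42

Maximum subarray: [11, 8, 8, 15]
Maximum sum: 42

The maximum subarray is [11, 8, 8, 15] with sum 42. This subarray runs from index 4 to index 7.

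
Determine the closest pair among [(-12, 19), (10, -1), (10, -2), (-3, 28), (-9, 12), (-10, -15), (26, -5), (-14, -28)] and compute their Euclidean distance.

Computing all pairwise distances among 8 points:

d((-12, 19), (10, -1)) = 29.7321
d((-12, 19), (10, -2)) = 30.4138
d((-12, 19), (-3, 28)) = 12.7279
d((-12, 19), (-9, 12)) = 7.6158
d((-12, 19), (-10, -15)) = 34.0588
d((-12, 19), (26, -5)) = 44.9444
d((-12, 19), (-14, -28)) = 47.0425
d((10, -1), (10, -2)) = 1.0 <-- minimum
d((10, -1), (-3, 28)) = 31.7805
d((10, -1), (-9, 12)) = 23.0217
d((10, -1), (-10, -15)) = 24.4131
d((10, -1), (26, -5)) = 16.4924
d((10, -1), (-14, -28)) = 36.1248
d((10, -2), (-3, 28)) = 32.6956
d((10, -2), (-9, 12)) = 23.6008
d((10, -2), (-10, -15)) = 23.8537
d((10, -2), (26, -5)) = 16.2788
d((10, -2), (-14, -28)) = 35.3836
d((-3, 28), (-9, 12)) = 17.088
d((-3, 28), (-10, -15)) = 43.566
d((-3, 28), (26, -5)) = 43.9318
d((-3, 28), (-14, -28)) = 57.0701
d((-9, 12), (-10, -15)) = 27.0185
d((-9, 12), (26, -5)) = 38.9102
d((-9, 12), (-14, -28)) = 40.3113
d((-10, -15), (26, -5)) = 37.3631
d((-10, -15), (-14, -28)) = 13.6015
d((26, -5), (-14, -28)) = 46.1411

Closest pair: (10, -1) and (10, -2) with distance 1.0

The closest pair is (10, -1) and (10, -2) with Euclidean distance 1.0. For 8 points, brute-force pairwise comparison is shown above. For large n, the divide-and-conquer algorithm (sort by x, recurse on halves, check the dividing strip) achieves O(n log n).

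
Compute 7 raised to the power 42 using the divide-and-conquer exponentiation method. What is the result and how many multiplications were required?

Computing 7^42 by squaring (build up from 7^1; each line after the first costs one multiplication):

7^1 = 7
7^2 = (7^1)^2 = 7^2 = 49
7^4 = (7^2)^2 = 49^2 = 2401
7^5 = 7 * 7^4 = 7 * 2401 = 16807
7^10 = (7^5)^2 = 16807^2 = 282475249
7^20 = (7^10)^2 = 282475249^2 = 79792266297612001
7^21 = 7 * 7^20 = 7 * 79792266297612001 = 558545864083284007
7^42 = (7^21)^2 = 558545864083284007^2 = 311973482284542371301330321821976049

Result: 311973482284542371301330321821976049
Multiplications needed: 7 (7 lines after 7^1)

7^42 = 311973482284542371301330321821976049. Using exponentiation by squaring, this requires 7 multiplications. The key idea: if the exponent is even, square the half-power; if odd, multiply by the base once.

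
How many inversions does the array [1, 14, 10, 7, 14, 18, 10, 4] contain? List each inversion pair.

Finding inversions in [1, 14, 10, 7, 14, 18, 10, 4]:

(1, 2): arr[1]=14 > arr[2]=10
(1, 3): arr[1]=14 > arr[3]=7
(1, 6): arr[1]=14 > arr[6]=10
(1, 7): arr[1]=14 > arr[7]=4
(2, 3): arr[2]=10 > arr[3]=7
(2, 7): arr[2]=10 > arr[7]=4
(3, 7): arr[3]=7 > arr[7]=4
(4, 6): arr[4]=14 > arr[6]=10
(4, 7): arr[4]=14 > arr[7]=4
(5, 6): arr[5]=18 > arr[6]=10
(5, 7): arr[5]=18 > arr[7]=4
(6, 7): arr[6]=10 > arr[7]=4

Total inversions: 12

The array has 12 inversion(s): (1,2), (1,3), (1,6), (1,7), (2,3), (2,7), (3,7), (4,6), (4,7), (5,6), (5,7), (6,7). Each pair (i,j) satisfies i < j and arr[i] > arr[j].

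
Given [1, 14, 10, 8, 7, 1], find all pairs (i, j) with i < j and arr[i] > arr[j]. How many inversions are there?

Finding inversions in [1, 14, 10, 8, 7, 1]:

(1, 2): arr[1]=14 > arr[2]=10
(1, 3): arr[1]=14 > arr[3]=8
(1, 4): arr[1]=14 > arr[4]=7
(1, 5): arr[1]=14 > arr[5]=1
(2, 3): arr[2]=10 > arr[3]=8
(2, 4): arr[2]=10 > arr[4]=7
(2, 5): arr[2]=10 > arr[5]=1
(3, 4): arr[3]=8 > arr[4]=7
(3, 5): arr[3]=8 > arr[5]=1
(4, 5): arr[4]=7 > arr[5]=1

Total inversions: 10

The array has 10 inversion(s): (1,2), (1,3), (1,4), (1,5), (2,3), (2,4), (2,5), (3,4), (3,5), (4,5). Each pair (i,j) satisfies i < j and arr[i] > arr[j].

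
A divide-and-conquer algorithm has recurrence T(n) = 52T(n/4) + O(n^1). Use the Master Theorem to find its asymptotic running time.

Master Theorem for T(n) = 52T(n/4) + O(n^1):

a = 52, b = 4, c = 1
log_b(a) = log_4(52) = 2.8502

Case 1: c = 1 < log_4(52) = 2.8502
T(n) = O(n^(log_4 52))

For T(n) = 52T(n/4) + O(n^1): log_4(52) = 2.8502. This is Case 1 of the Master Theorem (c < log_b(a), work dominated by leaves), giving O(n^(log_4 52)).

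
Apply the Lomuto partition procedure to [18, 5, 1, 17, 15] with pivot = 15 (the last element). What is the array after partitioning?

Lomuto partition with pivot = 15:

Initial array: [18, 5, 1, 17, 15]

arr[0]=18 > 15: no swap
arr[1]=5 <= 15: swap with position 0, array becomes [5, 18, 1, 17, 15]
arr[2]=1 <= 15: swap with position 1, array becomes [5, 1, 18, 17, 15]
arr[3]=17 > 15: no swap

Place pivot at position 2: [5, 1, 15, 17, 18]
Pivot position: 2

After partitioning with pivot 15, the array becomes [5, 1, 15, 17, 18]. The pivot is placed at index 2. All elements to the left of the pivot are <= 15, and all elements to the right are > 15.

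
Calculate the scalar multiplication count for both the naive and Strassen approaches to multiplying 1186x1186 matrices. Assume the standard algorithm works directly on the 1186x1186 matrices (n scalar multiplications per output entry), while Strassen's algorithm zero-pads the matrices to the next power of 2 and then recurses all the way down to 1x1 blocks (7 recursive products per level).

Matrix multiplication for 1186x1186 matrices:

Strassen's algorithm requires power-of-2 dimensions. Pad 1186x1186 to 2048x2048 (next power of 2).

Standard algorithm: 1186^3 = 1668222856 multiplications
Strassen's algorithm: 7^(log2(2048)) = 7^11 = 1977326743 multiplications
Difference: 1668222856 - 1977326743 = -309103887 (Strassen uses MORE here due to padding overhead — for small or just-over-power-of-2 n, padding can outweigh the per-level savings)

Standard: 1668222856 multiplications (1186^3). Strassen: 1977326743 multiplications (7^11, after padding to 2048x2048). Strassen reduces 8 recursive multiplications to 7 at each level.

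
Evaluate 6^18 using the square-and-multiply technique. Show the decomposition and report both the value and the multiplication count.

Computing 6^18 by squaring (build up from 6^1; each line after the first costs one multiplication):

6^1 = 6
6^2 = (6^1)^2 = 6^2 = 36
6^4 = (6^2)^2 = 36^2 = 1296
6^8 = (6^4)^2 = 1296^2 = 1679616
6^9 = 6 * 6^8 = 6 * 1679616 = 10077696
6^18 = (6^9)^2 = 10077696^2 = 101559956668416

Result: 101559956668416
Multiplications needed: 5 (5 lines after 6^1)

6^18 = 101559956668416. Using exponentiation by squaring, this requires 5 multiplications. The key idea: if the exponent is even, square the half-power; if odd, multiply by the base once.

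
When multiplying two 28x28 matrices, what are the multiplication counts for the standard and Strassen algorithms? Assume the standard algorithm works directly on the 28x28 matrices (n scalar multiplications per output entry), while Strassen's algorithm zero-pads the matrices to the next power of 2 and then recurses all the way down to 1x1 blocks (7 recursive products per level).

Matrix multiplication for 28x28 matrices:

Strassen's algorithm requires power-of-2 dimensions. Pad 28x28 to 32x32 (next power of 2).

Standard algorithm: 28^3 = 21952 multiplications
Strassen's algorithm: 7^(log2(32)) = 7^5 = 16807 multiplications
Savings: 21952 - 16807 = 5145 multiplications

Standard: 21952 multiplications (28^3). Strassen: 16807 multiplications (7^5, after padding to 32x32). Strassen reduces 8 recursive multiplications to 7 at each level.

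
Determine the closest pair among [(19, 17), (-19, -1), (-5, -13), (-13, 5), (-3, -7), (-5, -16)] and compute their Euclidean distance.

Computing all pairwise distances among 6 points:

d((19, 17), (-19, -1)) = 42.0476
d((19, 17), (-5, -13)) = 38.4187
d((19, 17), (-13, 5)) = 34.176
d((19, 17), (-3, -7)) = 32.5576
d((19, 17), (-5, -16)) = 40.8044
d((-19, -1), (-5, -13)) = 18.4391
d((-19, -1), (-13, 5)) = 8.4853
d((-19, -1), (-3, -7)) = 17.088
d((-19, -1), (-5, -16)) = 20.5183
d((-5, -13), (-13, 5)) = 19.6977
d((-5, -13), (-3, -7)) = 6.3246
d((-5, -13), (-5, -16)) = 3.0 <-- minimum
d((-13, 5), (-3, -7)) = 15.6205
d((-13, 5), (-5, -16)) = 22.4722
d((-3, -7), (-5, -16)) = 9.2195

Closest pair: (-5, -13) and (-5, -16) with distance 3.0

The closest pair is (-5, -13) and (-5, -16) with Euclidean distance 3.0. For 6 points, brute-force pairwise comparison is shown above. For large n, the divide-and-conquer algorithm (sort by x, recurse on halves, check the dividing strip) achieves O(n log n).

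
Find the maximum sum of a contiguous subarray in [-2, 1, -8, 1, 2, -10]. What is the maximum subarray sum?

Using Kadane's algorithm on [-2, 1, -8, 1, 2, -10]:

Scanning through the array:
Position 1 (value 1): max_ending_here = 1, max_so_far = 1
Position 2 (value -8): max_ending_here = -7, max_so_far = 1
Position 3 (value 1): max_ending_here = 1, max_so_far = 1
Position 4 (value 2): max_ending_here = 3, max_so_far = 3
Position 5 (value -10): max_ending_here = -7, max_so_far = 3

Maximum subarray: [1, 2]
Maximum sum: 3

The maximum subarray is [1, 2] with sum 3. This subarray runs from index 3 to index 4.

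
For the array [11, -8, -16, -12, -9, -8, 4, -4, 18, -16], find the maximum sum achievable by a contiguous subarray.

Using Kadane's algorithm on [11, -8, -16, -12, -9, -8, 4, -4, 18, -16]:

Scanning through the array:
Position 1 (value -8): max_ending_here = 3, max_so_far = 11
Position 2 (value -16): max_ending_here = -13, max_so_far = 11
Position 3 (value -12): max_ending_here = -12, max_so_far = 11
Position 4 (value -9): max_ending_here = -9, max_so_far = 11
Position 5 (value -8): max_ending_here = -8, max_so_far = 11
Position 6 (value 4): max_ending_here = 4, max_so_far = 11
Position 7 (value -4): max_ending_here = 0, max_so_far = 11
Position 8 (value 18): max_ending_here = 18, max_so_far = 18
Position 9 (value -16): max_ending_here = 2, max_so_far = 18

Maximum subarray: [4, -4, 18]
Maximum sum: 18

The maximum subarray is [4, -4, 18] with sum 18. This subarray runs from index 6 to index 8.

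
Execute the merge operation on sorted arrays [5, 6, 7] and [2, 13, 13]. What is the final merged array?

Merging process:

Compare 5 vs 2: take 2 from right. Merged: [2]
Compare 5 vs 13: take 5 from left. Merged: [2, 5]
Compare 6 vs 13: take 6 from left. Merged: [2, 5, 6]
Compare 7 vs 13: take 7 from left. Merged: [2, 5, 6, 7]
Append remaining from right: [13, 13]. Merged: [2, 5, 6, 7, 13, 13]

Final merged array: [2, 5, 6, 7, 13, 13]
Total comparisons: 4

The merged array is [2, 5, 6, 7, 13, 13], requiring 4 comparisons. The merge step runs in O(n) time where n is the total number of elements.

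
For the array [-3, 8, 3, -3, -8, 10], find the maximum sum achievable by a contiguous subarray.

Using Kadane's algorithm on [-3, 8, 3, -3, -8, 10]:

Scanning through the array:
Position 1 (value 8): max_ending_here = 8, max_so_far = 8
Position 2 (value 3): max_ending_here = 11, max_so_far = 11
Position 3 (value -3): max_ending_here = 8, max_so_far = 11
Position 4 (value -8): max_ending_here = 0, max_so_far = 11
Position 5 (value 10): max_ending_here = 10, max_so_far = 11

Maximum subarray: [8, 3]
Maximum sum: 11

The maximum subarray is [8, 3] with sum 11. This subarray runs from index 1 to index 2.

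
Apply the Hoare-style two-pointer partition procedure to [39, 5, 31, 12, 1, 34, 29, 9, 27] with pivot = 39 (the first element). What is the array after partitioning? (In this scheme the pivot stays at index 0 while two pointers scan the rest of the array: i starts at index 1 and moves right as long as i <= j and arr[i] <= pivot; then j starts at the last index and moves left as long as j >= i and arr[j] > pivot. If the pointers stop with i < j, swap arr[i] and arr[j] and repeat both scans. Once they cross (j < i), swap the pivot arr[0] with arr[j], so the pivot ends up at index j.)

Hoare-style two-pointer partition with pivot = 39:

Initial array: [39, 5, 31, 12, 1, 34, 29, 9, 27]

Pointers start at i = 1, j = 8.
i ends at 9, j ends at 8: the pointers have crossed (j < i), so scanning stops.

Swap pivot arr[0] with arr[8] to place pivot at position 8: [27, 5, 31, 12, 1, 34, 29, 9, 39]
Pivot position: 8

After partitioning with pivot 39, the array becomes [27, 5, 31, 12, 1, 34, 29, 9, 39]. The pivot is placed at index 8. All elements to the left of the pivot are <= 39, and all elements to the right are > 39.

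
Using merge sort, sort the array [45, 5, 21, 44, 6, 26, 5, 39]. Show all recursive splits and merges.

Merge sort trace:

Split: [45, 5, 21, 44, 6, 26, 5, 39] -> [45, 5, 21, 44] and [6, 26, 5, 39]
  Split: [45, 5, 21, 44] -> [45, 5] and [21, 44]
    Split: [45, 5] -> [45] and [5]
    Merge: [45] + [5] -> [5, 45]
    Split: [21, 44] -> [21] and [44]
    Merge: [21] + [44] -> [21, 44]
  Merge: [5, 45] + [21, 44] -> [5, 21, 44, 45]
  Split: [6, 26, 5, 39] -> [6, 26] and [5, 39]
    Split: [6, 26] -> [6] and [26]
    Merge: [6] + [26] -> [6, 26]
    Split: [5, 39] -> [5] and [39]
    Merge: [5] + [39] -> [5, 39]
  Merge: [6, 26] + [5, 39] -> [5, 6, 26, 39]
Merge: [5, 21, 44, 45] + [5, 6, 26, 39] -> [5, 5, 6, 21, 26, 39, 44, 45]

Final sorted array: [5, 5, 6, 21, 26, 39, 44, 45]

The merge sort proceeds by recursively splitting the array and merging sorted halves.
After all merges, the sorted array is [5, 5, 6, 21, 26, 39, 44, 45].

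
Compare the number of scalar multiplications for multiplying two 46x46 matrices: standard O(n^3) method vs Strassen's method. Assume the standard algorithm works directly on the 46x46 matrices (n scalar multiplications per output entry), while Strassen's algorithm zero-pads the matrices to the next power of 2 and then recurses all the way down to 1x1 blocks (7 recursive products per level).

Matrix multiplication for 46x46 matrices:

Strassen's algorithm requires power-of-2 dimensions. Pad 46x46 to 64x64 (next power of 2).

Standard algorithm: 46^3 = 97336 multiplications
Strassen's algorithm: 7^(log2(64)) = 7^6 = 117649 multiplications
Difference: 97336 - 117649 = -20313 (Strassen uses MORE here due to padding overhead — for small or just-over-power-of-2 n, padding can outweigh the per-level savings)

Standard: 97336 multiplications (46^3). Strassen: 117649 multiplications (7^6, after padding to 64x64). Strassen reduces 8 recursive multiplications to 7 at each level.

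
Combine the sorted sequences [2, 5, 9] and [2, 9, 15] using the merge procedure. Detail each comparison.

Merging process:

Compare 2 vs 2: take 2 from left. Merged: [2]
Compare 5 vs 2: take 2 from right. Merged: [2, 2]
Compare 5 vs 9: take 5 from left. Merged: [2, 2, 5]
Compare 9 vs 9: take 9 from left. Merged: [2, 2, 5, 9]
Append remaining from right: [9, 15]. Merged: [2, 2, 5, 9, 9, 15]

Final merged array: [2, 2, 5, 9, 9, 15]
Total comparisons: 4

The merged array is [2, 2, 5, 9, 9, 15], requiring 4 comparisons. The merge step runs in O(n) time where n is the total number of elements.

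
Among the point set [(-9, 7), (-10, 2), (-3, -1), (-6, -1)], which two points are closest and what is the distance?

Computing all pairwise distances among 4 points:

d((-9, 7), (-10, 2)) = 5.099
d((-9, 7), (-3, -1)) = 10.0
d((-9, 7), (-6, -1)) = 8.544
d((-10, 2), (-3, -1)) = 7.6158
d((-10, 2), (-6, -1)) = 5.0
d((-3, -1), (-6, -1)) = 3.0 <-- minimum

Closest pair: (-3, -1) and (-6, -1) with distance 3.0

The closest pair is (-3, -1) and (-6, -1) with Euclidean distance 3.0. For 4 points, brute-force pairwise comparison is shown above. For large n, the divide-and-conquer algorithm (sort by x, recurse on halves, check the dividing strip) achieves O(n log n).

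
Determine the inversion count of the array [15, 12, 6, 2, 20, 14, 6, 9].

Finding inversions in [15, 12, 6, 2, 20, 14, 6, 9]:

(0, 1): arr[0]=15 > arr[1]=12
(0, 2): arr[0]=15 > arr[2]=6
(0, 3): arr[0]=15 > arr[3]=2
(0, 5): arr[0]=15 > arr[5]=14
(0, 6): arr[0]=15 > arr[6]=6
(0, 7): arr[0]=15 > arr[7]=9
(1, 2): arr[1]=12 > arr[2]=6
(1, 3): arr[1]=12 > arr[3]=2
(1, 6): arr[1]=12 > arr[6]=6
(1, 7): arr[1]=12 > arr[7]=9
(2, 3): arr[2]=6 > arr[3]=2
(4, 5): arr[4]=20 > arr[5]=14
(4, 6): arr[4]=20 > arr[6]=6
(4, 7): arr[4]=20 > arr[7]=9
(5, 6): arr[5]=14 > arr[6]=6
(5, 7): arr[5]=14 > arr[7]=9

Total inversions: 16

The array has 16 inversion(s): (0,1), (0,2), (0,3), (0,5), (0,6), (0,7), (1,2), (1,3), (1,6), (1,7), (2,3), (4,5), (4,6), (4,7), (5,6), (5,7). Each pair (i,j) satisfies i < j and arr[i] > arr[j].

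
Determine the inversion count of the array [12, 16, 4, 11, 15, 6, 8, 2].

Finding inversions in [12, 16, 4, 11, 15, 6, 8, 2]:

(0, 2): arr[0]=12 > arr[2]=4
(0, 3): arr[0]=12 > arr[3]=11
(0, 5): arr[0]=12 > arr[5]=6
(0, 6): arr[0]=12 > arr[6]=8
(0, 7): arr[0]=12 > arr[7]=2
(1, 2): arr[1]=16 > arr[2]=4
(1, 3): arr[1]=16 > arr[3]=11
(1, 4): arr[1]=16 > arr[4]=15
(1, 5): arr[1]=16 > arr[5]=6
(1, 6): arr[1]=16 > arr[6]=8
(1, 7): arr[1]=16 > arr[7]=2
(2, 7): arr[2]=4 > arr[7]=2
(3, 5): arr[3]=11 > arr[5]=6
(3, 6): arr[3]=11 > arr[6]=8
(3, 7): arr[3]=11 > arr[7]=2
(4, 5): arr[4]=15 > arr[5]=6
(4, 6): arr[4]=15 > arr[6]=8
(4, 7): arr[4]=15 > arr[7]=2
(5, 7): arr[5]=6 > arr[7]=2
(6, 7): arr[6]=8 > arr[7]=2

Total inversions: 20

The array has 20 inversion(s): (0,2), (0,3), (0,5), (0,6), (0,7), (1,2), (1,3), (1,4), (1,5), (1,6), (1,7), (2,7), (3,5), (3,6), (3,7), (4,5), (4,6), (4,7), (5,7), (6,7). Each pair (i,j) satisfies i < j and arr[i] > arr[j].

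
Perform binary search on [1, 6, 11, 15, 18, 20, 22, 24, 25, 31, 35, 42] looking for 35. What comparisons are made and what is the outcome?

Binary search for 35 in [1, 6, 11, 15, 18, 20, 22, 24, 25, 31, 35, 42]:

lo=0, hi=11, mid=5, arr[mid]=20 -> 20 < 35, search right half
lo=6, hi=11, mid=8, arr[mid]=25 -> 25 < 35, search right half
lo=9, hi=11, mid=10, arr[mid]=35 -> Found target at index 10!

Binary search finds 35 at index 10 after 3 comparisons. The search repeatedly halves the search space by comparing with the middle element.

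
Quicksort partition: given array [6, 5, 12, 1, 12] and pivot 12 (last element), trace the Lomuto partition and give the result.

Lomuto partition with pivot = 12:

Initial array: [6, 5, 12, 1, 12]

arr[0]=6 <= 12: swap with position 0, array becomes [6, 5, 12, 1, 12]
arr[1]=5 <= 12: swap with position 1, array becomes [6, 5, 12, 1, 12]
arr[2]=12 <= 12: swap with position 2, array becomes [6, 5, 12, 1, 12]
arr[3]=1 <= 12: swap with position 3, array becomes [6, 5, 12, 1, 12]

Place pivot at position 4: [6, 5, 12, 1, 12]
Pivot position: 4

After partitioning with pivot 12, the array becomes [6, 5, 12, 1, 12]. The pivot is placed at index 4. All elements to the left of the pivot are <= 12, and all elements to the right are > 12.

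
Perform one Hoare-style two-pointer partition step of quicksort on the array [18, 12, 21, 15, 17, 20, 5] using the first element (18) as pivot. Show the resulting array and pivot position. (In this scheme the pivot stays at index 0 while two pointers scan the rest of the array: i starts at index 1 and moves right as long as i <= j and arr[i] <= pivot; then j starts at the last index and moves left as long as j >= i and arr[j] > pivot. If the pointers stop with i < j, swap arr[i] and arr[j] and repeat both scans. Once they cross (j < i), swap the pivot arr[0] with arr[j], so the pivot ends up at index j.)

Hoare-style two-pointer partition with pivot = 18:

Initial array: [18, 12, 21, 15, 17, 20, 5]

Pointers start at i = 1, j = 6.
i stops at index 2 (arr[2]=21 > 18), j stops at index 6 (arr[6]=5 <= 18): swap arr[2] and arr[6], array becomes [18, 12, 5, 15, 17, 20, 21]
i ends at 5, j ends at 4: the pointers have crossed (j < i), so scanning stops.

Swap pivot arr[0] with arr[4] to place pivot at position 4: [17, 12, 5, 15, 18, 20, 21]
Pivot position: 4

After partitioning with pivot 18, the array becomes [17, 12, 5, 15, 18, 20, 21]. The pivot is placed at index 4. All elements to the left of the pivot are <= 18, and all elements to the right are > 18.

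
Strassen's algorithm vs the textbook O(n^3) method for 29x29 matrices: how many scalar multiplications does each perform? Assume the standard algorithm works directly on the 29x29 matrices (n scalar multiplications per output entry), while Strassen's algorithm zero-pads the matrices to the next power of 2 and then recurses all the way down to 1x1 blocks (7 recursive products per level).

Matrix multiplication for 29x29 matrices:

Strassen's algorithm requires power-of-2 dimensions. Pad 29x29 to 32x32 (next power of 2).

Standard algorithm: 29^3 = 24389 multiplications
Strassen's algorithm: 7^(log2(32)) = 7^5 = 16807 multiplications
Savings: 24389 - 16807 = 7582 multiplications

Standard: 24389 multiplications (29^3). Strassen: 16807 multiplications (7^5, after padding to 32x32). Strassen reduces 8 recursive multiplications to 7 at each level.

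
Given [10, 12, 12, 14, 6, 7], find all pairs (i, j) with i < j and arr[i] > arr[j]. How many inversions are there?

Finding inversions in [10, 12, 12, 14, 6, 7]:

(0, 4): arr[0]=10 > arr[4]=6
(0, 5): arr[0]=10 > arr[5]=7
(1, 4): arr[1]=12 > arr[4]=6
(1, 5): arr[1]=12 > arr[5]=7
(2, 4): arr[2]=12 > arr[4]=6
(2, 5): arr[2]=12 > arr[5]=7
(3, 4): arr[3]=14 > arr[4]=6
(3, 5): arr[3]=14 > arr[5]=7

Total inversions: 8

The array has 8 inversion(s): (0,4), (0,5), (1,4), (1,5), (2,4), (2,5), (3,4), (3,5). Each pair (i,j) satisfies i < j and arr[i] > arr[j].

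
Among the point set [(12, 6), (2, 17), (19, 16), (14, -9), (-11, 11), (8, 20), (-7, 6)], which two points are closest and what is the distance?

Computing all pairwise distances among 7 points:

d((12, 6), (2, 17)) = 14.8661
d((12, 6), (19, 16)) = 12.2066
d((12, 6), (14, -9)) = 15.1327
d((12, 6), (-11, 11)) = 23.5372
d((12, 6), (8, 20)) = 14.5602
d((12, 6), (-7, 6)) = 19.0
d((2, 17), (19, 16)) = 17.0294
d((2, 17), (14, -9)) = 28.6356
d((2, 17), (-11, 11)) = 14.3178
d((2, 17), (8, 20)) = 6.7082
d((2, 17), (-7, 6)) = 14.2127
d((19, 16), (14, -9)) = 25.4951
d((19, 16), (-11, 11)) = 30.4138
d((19, 16), (8, 20)) = 11.7047
d((19, 16), (-7, 6)) = 27.8568
d((14, -9), (-11, 11)) = 32.0156
d((14, -9), (8, 20)) = 29.6142
d((14, -9), (-7, 6)) = 25.807
d((-11, 11), (8, 20)) = 21.0238
d((-11, 11), (-7, 6)) = 6.4031 <-- minimum
d((8, 20), (-7, 6)) = 20.5183

Closest pair: (-11, 11) and (-7, 6) with distance 6.4031

The closest pair is (-11, 11) and (-7, 6) with Euclidean distance 6.4031. For 7 points, brute-force pairwise comparison is shown above. For large n, the divide-and-conquer algorithm (sort by x, recurse on halves, check the dividing strip) achieves O(n log n).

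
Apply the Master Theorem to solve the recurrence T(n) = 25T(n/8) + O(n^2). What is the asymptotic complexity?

Master Theorem for T(n) = 25T(n/8) + O(n^2):

a = 25, b = 8, c = 2
log_b(a) = log_8(25) = 1.5480

Case 3: c = 2 > log_8(25) = 1.5480
T(n) = O(n^2) = O(n^2)

For T(n) = 25T(n/8) + O(n^2): log_8(25) = 1.5480. This is Case 3 of the Master Theorem (c > log_b(a), work dominated by root), giving O(n^2).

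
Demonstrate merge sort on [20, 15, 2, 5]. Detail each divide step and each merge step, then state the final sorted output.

Merge sort trace:

Split: [20, 15, 2, 5] -> [20, 15] and [2, 5]
  Split: [20, 15] -> [20] and [15]
  Merge: [20] + [15] -> [15, 20]
  Split: [2, 5] -> [2] and [5]
  Merge: [2] + [5] -> [2, 5]
Merge: [15, 20] + [2, 5] -> [2, 5, 15, 20]

Final sorted array: [2, 5, 15, 20]

The merge sort proceeds by recursively splitting the array and merging sorted halves.
After all merges, the sorted array is [2, 5, 15, 20].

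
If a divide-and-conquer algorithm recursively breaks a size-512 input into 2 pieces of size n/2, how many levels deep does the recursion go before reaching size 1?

For divide and conquer with division factor 2:

Problem sizes at each level:
Level 0: 512
Level 1: 256
Level 2: 128
Level 3: 64
Level 4: 32
Level 5: 16
Level 6: 8
Level 7: 4
Level 8: 2
Level 9: 1

The root is level 0 and the size-1 base case is level 9 (the tree spans levels 0 through 9, i.e. 10 levels counting the root), so the depth is the number of divisions: log_2(512) = 9

The recursion tree depth is log_2(512) = 9. At each level, the problem size is divided by 2, so it takes 9 divisions to reduce to a base case of size 1. The algorithm makes 2 recursive calls at each level.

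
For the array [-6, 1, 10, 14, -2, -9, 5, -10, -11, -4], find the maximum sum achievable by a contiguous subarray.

Using Kadane's algorithm on [-6, 1, 10, 14, -2, -9, 5, -10, -11, -4]:

Scanning through the array:
Position 1 (value 1): max_ending_here = 1, max_so_far = 1
Position 2 (value 10): max_ending_here = 11, max_so_far = 11
Position 3 (value 14): max_ending_here = 25, max_so_far = 25
Position 4 (value -2): max_ending_here = 23, max_so_far = 25
Position 5 (value -9): max_ending_here = 14, max_so_far = 25
Position 6 (value 5): max_ending_here = 19, max_so_far = 25
Position 7 (value -10): max_ending_here = 9, max_so_far = 25
Position 8 (value -11): max_ending_here = -2, max_so_far = 25
Position 9 (value -4): max_ending_here = -4, max_so_far = 25

Maximum subarray: [1, 10, 14]
Maximum sum: 25

The maximum subarray is [1, 10, 14] with sum 25. This subarray runs from index 1 to index 3.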